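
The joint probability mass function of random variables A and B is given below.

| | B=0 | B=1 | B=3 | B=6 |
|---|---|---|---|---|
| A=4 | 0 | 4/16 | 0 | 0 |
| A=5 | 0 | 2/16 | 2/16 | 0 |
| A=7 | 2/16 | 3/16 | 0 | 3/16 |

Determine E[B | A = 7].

21/8

P(A = 7) = 1/2.
Summing B·P(A=x,B=y) over the conditioning event gives 21/16.
E[B | A = 7] = (21/16) / (1/2) = 21/8.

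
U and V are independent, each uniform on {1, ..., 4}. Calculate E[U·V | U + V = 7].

Outcomes with U + V = 7: (3,4), (4,3), each with probability 1/16.
E[U·V | U + V = 7] = (12 + 12) / 2 = 12.

12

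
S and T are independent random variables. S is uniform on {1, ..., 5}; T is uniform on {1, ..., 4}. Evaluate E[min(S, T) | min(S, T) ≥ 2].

8/3

P(min(S, T) ≥ 2) = 3/5.
Summing min(S,T)·P(x,y) over outcomes with min(S, T) ≥ 2 gives 8/5.
E[min(S, T) | min(S, T) ≥ 2] = (8/5) / (3/5) = 8/3.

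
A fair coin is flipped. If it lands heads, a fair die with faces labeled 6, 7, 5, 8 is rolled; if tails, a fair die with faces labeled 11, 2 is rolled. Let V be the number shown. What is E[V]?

13/2

E[V | heads] = (6+7+5+8)/4 = 13/2.
E[V | tails] = (11+2)/2 = 13/2.
E[V] = (1/2)·(13/2) + (1/2)·(13/2) = 13/2.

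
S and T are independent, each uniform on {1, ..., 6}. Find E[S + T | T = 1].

Outcomes with T = 1: (1,1), (2,1), (3,1), (4,1), (5,1), (6,1), each with probability 1/36.
E[S + T | T = 1] = (2 + 3 + 4 + 5 + 6 + 7) / 6 = 9/2.

9/2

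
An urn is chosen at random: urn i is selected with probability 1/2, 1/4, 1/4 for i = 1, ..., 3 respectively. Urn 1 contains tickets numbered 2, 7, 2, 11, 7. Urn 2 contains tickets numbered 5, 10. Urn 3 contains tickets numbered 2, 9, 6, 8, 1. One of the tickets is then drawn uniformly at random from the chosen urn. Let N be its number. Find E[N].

243/40

E[N | urn 1] = (2+7+2+11+7)/5 = 29/5.
E[N | urn 2] = (5+10)/2 = 15/2.
E[N | urn 3] = (2+9+6+8+1)/5 = 26/5.
By the law of total expectation,
E[N] = (1/2)·(29/5) + (1/4)·(15/2) + (1/4)·(26/5) = 243/40.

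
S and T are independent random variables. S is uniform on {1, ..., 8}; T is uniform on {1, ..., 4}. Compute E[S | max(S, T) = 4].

Outcomes with max(S, T) = 4: (1,4), (2,4), (3,4), (4,1), (4,2), (4,3), (4,4), each with probability 1/32.
E[S | max(S, T) = 4] = (1 + 2 + 3 + 4 + 4 + 4 + 4) / 7 = 22/7.

22/7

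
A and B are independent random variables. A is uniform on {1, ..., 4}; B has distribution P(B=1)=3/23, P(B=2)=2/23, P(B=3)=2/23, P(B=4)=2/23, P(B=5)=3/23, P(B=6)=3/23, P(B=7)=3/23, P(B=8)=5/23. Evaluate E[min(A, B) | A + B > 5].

P(A + B > 5) = 17/23.
Summing min(A,B)·P(x,y) over outcomes with A + B > 5 gives 87/46.
E[min(A, B) | A + B > 5] = (87/46) / (17/23) = 87/34.

87/34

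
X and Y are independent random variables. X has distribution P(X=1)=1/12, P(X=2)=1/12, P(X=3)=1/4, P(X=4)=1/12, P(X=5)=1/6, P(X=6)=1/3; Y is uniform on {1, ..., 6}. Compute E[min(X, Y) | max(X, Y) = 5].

23/8

P(max(X, Y) = 5) = 2/9.
Summing min(X,Y)·P(x,y) over outcomes with max(X, Y) = 5 gives 23/36.
E[min(X, Y) | max(X, Y) = 5] = (23/36) / (2/9) = 23/8.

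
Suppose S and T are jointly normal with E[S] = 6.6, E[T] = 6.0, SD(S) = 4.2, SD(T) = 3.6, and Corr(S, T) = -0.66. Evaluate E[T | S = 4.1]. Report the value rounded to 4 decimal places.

E[T | S=x] = μ_T + ρ(σ_T/σ_S)(x − μ_S) for jointly normal variables.
E[T | S=4.1] = 6.0 + (-0.66)·(3.6/4.2)·(4.1 − (6.6)) = 6.0 + (-0.56571)·(-2.5) = 7.4143.

7.4143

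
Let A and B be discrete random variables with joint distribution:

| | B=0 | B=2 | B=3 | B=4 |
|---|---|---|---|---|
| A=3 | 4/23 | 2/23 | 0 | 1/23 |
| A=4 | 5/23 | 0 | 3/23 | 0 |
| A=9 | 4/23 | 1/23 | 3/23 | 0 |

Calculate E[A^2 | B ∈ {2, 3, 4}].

P(B ∈ {2, 3, 4}) = 10/23.
Summing A^2·P(A=x,B=y) over the conditioning event gives 399/23.
E[A^2 | B ∈ {2, 3, 4}] = (399/23) / (10/23) = 399/10.

399/10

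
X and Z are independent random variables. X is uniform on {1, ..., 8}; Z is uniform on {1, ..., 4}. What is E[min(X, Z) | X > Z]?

25/11

P(X > Z) = 11/16.
Summing min(X,Z)·P(x,y) over outcomes with X > Z gives 25/16.
E[min(X, Z) | X > Z] = (25/16) / (11/16) = 25/11.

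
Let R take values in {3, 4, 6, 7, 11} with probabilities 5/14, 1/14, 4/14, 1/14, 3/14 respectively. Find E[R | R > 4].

8

P(R > 4) = 4/7.
Σ over the event: 6·2/7 + 7·1/14 + 11·3/14 = 32/7.
E[R | R > 4] = (32/7) / (4/7) = 8.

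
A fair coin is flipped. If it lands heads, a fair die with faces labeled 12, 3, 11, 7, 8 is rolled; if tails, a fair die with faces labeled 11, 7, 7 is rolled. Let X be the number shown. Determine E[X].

124/15

E[X | heads] = (12+3+11+7+8)/5 = 41/5.
E[X | tails] = (11+7+7)/3 = 25/3.
By the law of total expectation,
E[X] = (1/2)·(41/5) + (1/2)·(25/3) = 124/15.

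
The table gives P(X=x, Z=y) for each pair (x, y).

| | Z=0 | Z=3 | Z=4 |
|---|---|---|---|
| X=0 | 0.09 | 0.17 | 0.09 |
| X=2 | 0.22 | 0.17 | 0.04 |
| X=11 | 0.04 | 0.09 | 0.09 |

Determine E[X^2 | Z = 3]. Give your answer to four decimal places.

P(Z = 3) = 0.43.
Summing X^2·P(X=x,Z=y) over the conditioning event gives 11.57.
E[X^2 | Z = 3] = (11.57) / (0.43) = 26.9070.

26.9070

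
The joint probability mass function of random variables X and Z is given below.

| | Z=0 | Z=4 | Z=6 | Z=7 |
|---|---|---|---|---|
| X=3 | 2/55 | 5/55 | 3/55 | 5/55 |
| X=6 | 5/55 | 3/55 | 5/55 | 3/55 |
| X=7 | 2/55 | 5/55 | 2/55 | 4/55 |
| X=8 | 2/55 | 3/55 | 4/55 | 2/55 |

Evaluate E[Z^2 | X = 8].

P(X = 8) = 1/5.
Σ Z^2·P over the event = 0·(2/55) + 16·(3/55) + 36·(4/55) + 49·(2/55) = 58/11.
E[Z^2 | X = 8] = (58/11) / (1/5) = 290/11.

290/11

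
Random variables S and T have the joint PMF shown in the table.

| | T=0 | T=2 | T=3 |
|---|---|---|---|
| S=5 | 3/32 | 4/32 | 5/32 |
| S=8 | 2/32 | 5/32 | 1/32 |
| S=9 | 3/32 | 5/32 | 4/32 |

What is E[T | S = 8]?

P(S = 8) = 1/4.
Σ T·P over the event = 0·(2/32) + 2·(5/32) + 3·(1/32) = 13/32.
E[T | S = 8] = (13/32) / (1/4) = 13/8.

13/8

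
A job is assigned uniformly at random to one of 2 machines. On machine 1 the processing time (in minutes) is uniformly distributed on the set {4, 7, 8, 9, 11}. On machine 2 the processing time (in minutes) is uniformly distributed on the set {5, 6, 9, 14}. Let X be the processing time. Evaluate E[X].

E[X | machine 1] = (4+7+8+9+11)/5 = 39/5.
E[X | machine 2] = (5+6+9+14)/4 = 17/2.
By the law of total expectation,
E[X] = (1/2)·(39/5) + (1/2)·(17/2) = 163/20.

163/20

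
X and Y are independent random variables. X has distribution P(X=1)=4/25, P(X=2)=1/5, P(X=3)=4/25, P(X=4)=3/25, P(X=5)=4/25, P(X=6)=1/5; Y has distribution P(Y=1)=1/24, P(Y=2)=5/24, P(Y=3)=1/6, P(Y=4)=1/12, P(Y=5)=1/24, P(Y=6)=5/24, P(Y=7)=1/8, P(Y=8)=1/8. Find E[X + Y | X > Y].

P(X > Y) = 43/150.
Summing (X+Y)·P(x,y) over outcomes with X > Y gives 209/100.
E[X + Y | X > Y] = (209/100) / (43/150) = 627/86.

627/86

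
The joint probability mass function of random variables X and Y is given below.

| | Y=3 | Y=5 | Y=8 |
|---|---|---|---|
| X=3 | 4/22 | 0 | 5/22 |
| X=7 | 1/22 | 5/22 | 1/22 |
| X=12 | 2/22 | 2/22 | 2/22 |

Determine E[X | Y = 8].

23/4

P(Y = 8) = 4/11.
Σ X·P over the event = 3·(5/22) + 7·(1/22) + 12·(2/22) = 23/11.
E[X | Y = 8] = (23/11) / (4/11) = 23/4.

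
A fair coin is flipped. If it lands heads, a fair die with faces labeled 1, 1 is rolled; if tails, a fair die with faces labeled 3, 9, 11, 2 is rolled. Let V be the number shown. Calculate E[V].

E[V | heads] = (1+1)/2 = 1.
E[V | tails] = (3+9+11+2)/4 = 25/4.
E[V] = (1/2)·(1) + (1/2)·(25/4) = 29/8.

29/8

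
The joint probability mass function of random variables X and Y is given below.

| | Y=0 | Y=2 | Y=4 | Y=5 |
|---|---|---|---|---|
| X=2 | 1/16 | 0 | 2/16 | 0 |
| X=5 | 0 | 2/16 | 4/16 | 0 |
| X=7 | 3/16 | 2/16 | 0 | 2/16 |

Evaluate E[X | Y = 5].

P(Y = 5) = 1/8.
Σ X·P over the event = 7·(2/16) = 7/8.
E[X | Y = 5] = (7/8) / (1/8) = 7.

7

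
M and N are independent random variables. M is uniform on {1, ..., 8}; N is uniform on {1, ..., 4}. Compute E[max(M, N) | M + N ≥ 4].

P(M + N ≥ 4) = 29/32.
Summing max(M,N)·P(x,y) over outcomes with M + N ≥ 4 gives 149/32.
E[max(M, N) | M + N ≥ 4] = (149/32) / (29/32) = 149/29.

149/29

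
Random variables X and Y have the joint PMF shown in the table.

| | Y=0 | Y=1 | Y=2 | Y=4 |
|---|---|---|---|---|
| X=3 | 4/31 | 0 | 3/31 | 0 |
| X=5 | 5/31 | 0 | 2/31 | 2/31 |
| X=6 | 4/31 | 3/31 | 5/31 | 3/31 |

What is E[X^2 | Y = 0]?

305/13

P(Y = 0) = 13/31.
Σ X^2·P over the event = 9·(4/31) + 25·(5/31) + 36·(4/31) = 305/31.
E[X^2 | Y = 0] = (305/31) / (13/31) = 305/13.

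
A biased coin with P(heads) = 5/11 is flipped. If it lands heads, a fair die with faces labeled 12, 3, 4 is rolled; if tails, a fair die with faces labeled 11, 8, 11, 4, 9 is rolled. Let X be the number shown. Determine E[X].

E[X | heads] = (12+3+4)/3 = 19/3.
E[X | tails] = (11+8+11+4+9)/5 = 43/5.
By the law of total expectation,
E[X] = (5/11)·(19/3) + (6/11)·(43/5) = 1249/165.

1249/165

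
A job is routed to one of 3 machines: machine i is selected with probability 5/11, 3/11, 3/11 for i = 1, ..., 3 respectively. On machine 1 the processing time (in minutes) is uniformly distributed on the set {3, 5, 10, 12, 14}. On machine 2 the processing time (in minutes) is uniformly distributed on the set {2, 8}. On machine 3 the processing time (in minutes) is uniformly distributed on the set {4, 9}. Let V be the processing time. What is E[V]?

157/22

E[V | machine 1] = (3+5+10+12+14)/5 = 44/5.
E[V | machine 2] = (2+8)/2 = 5.
E[V | machine 3] = (4+9)/2 = 13/2.
By the law of total expectation,
E[V] = (5/11)·(44/5) + (3/11)·(5) + (3/11)·(13/2) = 157/22.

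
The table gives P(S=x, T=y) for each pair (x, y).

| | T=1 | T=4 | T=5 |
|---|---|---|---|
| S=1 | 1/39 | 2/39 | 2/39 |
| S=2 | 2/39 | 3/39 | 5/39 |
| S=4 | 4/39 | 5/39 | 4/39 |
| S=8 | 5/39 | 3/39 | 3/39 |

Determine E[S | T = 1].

61/12

P(T = 1) = 4/13.
Σ S·P over the event = 1·(1/39) + 2·(2/39) + 4·(4/39) + 8·(5/39) = 61/39.
E[S | T = 1] = (61/39) / (4/13) = 61/12.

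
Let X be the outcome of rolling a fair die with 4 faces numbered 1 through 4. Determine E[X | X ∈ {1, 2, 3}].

P(X ∈ {1, 2, 3}) = 3/4.
Σ over the event: 1·1/4 + 2·1/4 + 3·1/4 = 3/2.
E[X | X ∈ {1, 2, 3}] = (3/2) / (3/4) = 2.

2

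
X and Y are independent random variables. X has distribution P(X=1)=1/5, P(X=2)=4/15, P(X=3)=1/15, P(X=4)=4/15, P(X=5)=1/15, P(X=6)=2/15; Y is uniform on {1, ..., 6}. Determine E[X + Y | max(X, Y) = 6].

P(max(X, Y) = 6) = 5/18.
Summing (X+Y)·P(x,y) over outcomes with max(X, Y) = 6 gives 227/90.
E[X + Y | max(X, Y) = 6] = (227/90) / (5/18) = 227/25.

227/25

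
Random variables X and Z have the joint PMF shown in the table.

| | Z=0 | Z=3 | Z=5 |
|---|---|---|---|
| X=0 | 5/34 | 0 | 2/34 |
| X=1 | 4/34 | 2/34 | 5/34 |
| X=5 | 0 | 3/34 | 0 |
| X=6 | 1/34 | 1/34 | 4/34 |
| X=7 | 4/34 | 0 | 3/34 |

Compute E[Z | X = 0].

10/7

P(X = 0) = 7/34.
Σ Z·P over the event = 0·(5/34) + 5·(2/34) = 5/17.
E[Z | X = 0] = (5/17) / (7/34) = 10/7.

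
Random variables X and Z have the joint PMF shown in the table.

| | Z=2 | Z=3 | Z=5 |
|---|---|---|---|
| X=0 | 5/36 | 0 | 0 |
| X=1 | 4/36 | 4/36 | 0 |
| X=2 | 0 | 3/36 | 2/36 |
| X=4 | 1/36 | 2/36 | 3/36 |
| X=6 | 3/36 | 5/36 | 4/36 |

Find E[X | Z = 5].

P(Z = 5) = 1/4.
Σ X·P over the event = 2·(2/36) + 4·(3/36) + 6·(4/36) = 10/9.
E[X | Z = 5] = (10/9) / (1/4) = 40/9.

40/9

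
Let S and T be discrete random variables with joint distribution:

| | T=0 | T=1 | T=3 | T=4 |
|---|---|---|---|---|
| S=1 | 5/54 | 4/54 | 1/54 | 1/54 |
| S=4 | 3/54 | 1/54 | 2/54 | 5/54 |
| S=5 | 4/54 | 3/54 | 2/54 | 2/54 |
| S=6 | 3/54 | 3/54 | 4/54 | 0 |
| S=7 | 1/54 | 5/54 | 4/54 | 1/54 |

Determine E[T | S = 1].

1

P(S = 1) = 11/54.
Σ T·P over the event = 0·(5/54) + 1·(4/54) + 3·(1/54) + 4·(1/54) = 11/54.
E[T | S = 1] = (11/54) / (11/54) = 1.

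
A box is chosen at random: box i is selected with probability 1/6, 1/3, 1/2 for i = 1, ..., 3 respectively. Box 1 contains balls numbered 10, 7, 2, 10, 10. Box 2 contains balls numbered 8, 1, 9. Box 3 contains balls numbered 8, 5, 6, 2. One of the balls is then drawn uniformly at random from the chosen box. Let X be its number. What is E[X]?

237/40

E[X | box 1] = (10+7+2+10+10)/5 = 39/5.
E[X | box 2] = (8+1+9)/3 = 6.
E[X | box 3] = (8+5+6+2)/4 = 21/4.
By the law of total expectation,
E[X] = (1/6)·(39/5) + (1/3)·(6) + (1/2)·(21/4) = 237/40.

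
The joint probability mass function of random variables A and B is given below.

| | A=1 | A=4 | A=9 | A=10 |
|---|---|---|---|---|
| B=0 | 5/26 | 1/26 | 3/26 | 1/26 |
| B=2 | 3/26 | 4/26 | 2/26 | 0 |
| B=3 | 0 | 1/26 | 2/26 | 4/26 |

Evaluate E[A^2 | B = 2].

229/9

P(B = 2) = 9/26.
Σ A^2·P over the event = 1·(3/26) + 16·(4/26) + 81·(2/26) = 229/26.
E[A^2 | B = 2] = (229/26) / (9/26) = 229/9.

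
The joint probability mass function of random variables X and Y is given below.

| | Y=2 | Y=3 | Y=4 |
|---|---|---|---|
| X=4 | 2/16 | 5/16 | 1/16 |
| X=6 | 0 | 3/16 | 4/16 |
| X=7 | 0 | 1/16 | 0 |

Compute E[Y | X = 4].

23/8

P(X = 4) = 1/2.
Σ Y·P over the event = 2·(2/16) + 3·(5/16) + 4·(1/16) = 23/16.
E[Y | X = 4] = (23/16) / (1/2) = 23/8.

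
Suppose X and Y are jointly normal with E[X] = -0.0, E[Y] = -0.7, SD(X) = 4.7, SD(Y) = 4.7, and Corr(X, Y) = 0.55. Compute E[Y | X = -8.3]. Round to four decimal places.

The regression of Y on X has slope ρ·σ_Y/σ_X and passes through (μ_X, μ_Y).
E[Y | X=-8.3] = -0.7 + (0.55)·(4.7/4.7)·(-8.3 − (-0.0)) = -0.7 + (0.55)·(-8.3) = -5.2650.

-5.2650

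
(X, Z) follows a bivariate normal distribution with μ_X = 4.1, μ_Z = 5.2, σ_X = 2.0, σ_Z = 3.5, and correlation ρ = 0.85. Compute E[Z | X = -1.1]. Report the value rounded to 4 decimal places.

-2.5350

E[Z | X=x] = μ_Z + ρ(σ_Z/σ_X)(x − μ_X) for jointly normal variables.
E[Z | X=-1.1] = 5.2 + (0.85)·(3.5/2.0)·(-1.1 − (4.1)) = 5.2 + (1.4875)·(-5.2) = -2.5350.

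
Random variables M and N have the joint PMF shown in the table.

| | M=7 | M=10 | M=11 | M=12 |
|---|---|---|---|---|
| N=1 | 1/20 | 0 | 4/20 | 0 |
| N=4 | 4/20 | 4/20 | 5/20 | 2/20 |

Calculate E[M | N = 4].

P(N = 4) = 3/4.
Σ M·P over the event = 7·(4/20) + 10·(4/20) + 11·(5/20) + 12·(2/20) = 147/20.
E[M | N = 4] = (147/20) / (3/4) = 49/5.

49/5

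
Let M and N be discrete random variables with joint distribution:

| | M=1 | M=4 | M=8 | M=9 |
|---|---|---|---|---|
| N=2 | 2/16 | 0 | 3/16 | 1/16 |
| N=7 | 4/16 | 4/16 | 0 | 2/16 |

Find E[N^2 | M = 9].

34

P(M = 9) = 3/16.
Σ N^2·P over the event = 4·(1/16) + 49·(2/16) = 51/8.
E[N^2 | M = 9] = (51/8) / (3/16) = 34.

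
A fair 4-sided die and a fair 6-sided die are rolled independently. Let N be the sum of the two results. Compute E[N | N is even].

P(N is even) = 1/2.
Σ over the event: 2·1/24 + 4·1/8 + 6·1/6 + 8·1/8 + 10·1/24 = 3.
E[N | N is even] = (3) / (1/2) = 6.

6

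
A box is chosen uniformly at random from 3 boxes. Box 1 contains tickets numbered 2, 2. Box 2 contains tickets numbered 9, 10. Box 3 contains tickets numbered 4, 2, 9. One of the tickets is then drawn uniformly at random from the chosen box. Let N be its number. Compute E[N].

E[N | box 1] = (2+2)/2 = 2.
E[N | box 2] = (9+10)/2 = 19/2.
E[N | box 3] = (4+2+9)/3 = 5.
By the law of total expectation,
E[N] = (1/3)·(2) + (1/3)·(19/2) + (1/3)·(5) = 11/2.

11/2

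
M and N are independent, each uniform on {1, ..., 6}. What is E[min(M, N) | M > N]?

7/3

P(M > N) = 5/12.
Summing min(M,N)·P(x,y) over outcomes with M > N gives 35/36.
E[min(M, N) | M > N] = (35/36) / (5/12) = 7/3.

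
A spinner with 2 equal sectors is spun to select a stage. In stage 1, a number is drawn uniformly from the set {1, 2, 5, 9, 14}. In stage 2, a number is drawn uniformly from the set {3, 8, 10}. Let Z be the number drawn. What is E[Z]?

33/5

E[Z | stage 1] = (1+2+5+9+14)/5 = 31/5.
E[Z | stage 2] = (3+8+10)/3 = 7.
E[Z] = (1/2)·(31/5) + (1/2)·(7) = 33/5.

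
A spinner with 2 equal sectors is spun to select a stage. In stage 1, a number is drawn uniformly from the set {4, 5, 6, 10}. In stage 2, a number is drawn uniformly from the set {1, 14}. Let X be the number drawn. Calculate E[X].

55/8

E[X | stage 1] = (4+5+6+10)/4 = 25/4.
E[X | stage 2] = (1+14)/2 = 15/2.
By the law of total expectation,
E[X] = (1/2)·(25/4) + (1/2)·(15/2) = 55/8.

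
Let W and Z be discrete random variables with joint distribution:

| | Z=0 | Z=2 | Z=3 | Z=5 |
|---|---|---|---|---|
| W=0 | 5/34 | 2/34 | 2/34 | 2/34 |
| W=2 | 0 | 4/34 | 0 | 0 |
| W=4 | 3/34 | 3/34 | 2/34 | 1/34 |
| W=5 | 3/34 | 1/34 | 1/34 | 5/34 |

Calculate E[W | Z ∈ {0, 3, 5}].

P(Z ∈ {0, 3, 5}) = 12/17.
Summing W·P(W=x,Z=y) over the conditioning event gives 69/34.
E[W | Z ∈ {0, 3, 5}] = (69/34) / (12/17) = 23/8.

23/8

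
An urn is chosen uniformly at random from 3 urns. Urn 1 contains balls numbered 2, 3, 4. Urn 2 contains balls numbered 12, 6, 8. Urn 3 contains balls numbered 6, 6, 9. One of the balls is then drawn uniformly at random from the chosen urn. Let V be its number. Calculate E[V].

56/9

E[V | urn 1] = (2+3+4)/3 = 3.
E[V | urn 2] = (12+6+8)/3 = 26/3.
E[V | urn 3] = (6+6+9)/3 = 7.
By the law of total expectation,
E[V] = (1/3)·(3) + (1/3)·(26/3) + (1/3)·(7) = 56/9.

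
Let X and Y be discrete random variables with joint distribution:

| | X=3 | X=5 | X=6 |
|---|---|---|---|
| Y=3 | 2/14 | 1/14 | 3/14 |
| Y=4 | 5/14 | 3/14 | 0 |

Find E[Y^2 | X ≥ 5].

12

P(X ≥ 5) = 1/2.
Σ Y^2·P over the event = 9·(1/14) + 16·(3/14) + 9·(3/14) = 6.
E[Y^2 | X ≥ 5] = (6) / (1/2) = 12.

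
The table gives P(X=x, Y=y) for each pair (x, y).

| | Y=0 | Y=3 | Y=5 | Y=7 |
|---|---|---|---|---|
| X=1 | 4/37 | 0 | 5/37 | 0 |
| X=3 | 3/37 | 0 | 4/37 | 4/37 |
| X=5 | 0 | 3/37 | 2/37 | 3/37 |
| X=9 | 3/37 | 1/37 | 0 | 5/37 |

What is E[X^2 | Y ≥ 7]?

43

P(Y ≥ 7) = 12/37.
Σ X^2·P over the event = 9·(4/37) + 25·(3/37) + 81·(5/37) = 516/37.
E[X^2 | Y ≥ 7] = (516/37) / (12/37) = 43.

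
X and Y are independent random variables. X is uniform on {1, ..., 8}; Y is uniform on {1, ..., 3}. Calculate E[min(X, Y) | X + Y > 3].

41/21

P(X + Y > 3) = 7/8.
Summing min(X,Y)·P(x,y) over outcomes with X + Y > 3 gives 41/24.
E[min(X, Y) | X + Y > 3] = (41/24) / (7/8) = 41/21.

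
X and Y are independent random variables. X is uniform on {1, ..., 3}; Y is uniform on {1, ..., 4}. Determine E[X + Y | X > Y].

P(X > Y) = 1/4.
Summing (X+Y)·P(x,y) over outcomes with X > Y gives 1.
E[X + Y | X > Y] = (1) / (1/4) = 4.

4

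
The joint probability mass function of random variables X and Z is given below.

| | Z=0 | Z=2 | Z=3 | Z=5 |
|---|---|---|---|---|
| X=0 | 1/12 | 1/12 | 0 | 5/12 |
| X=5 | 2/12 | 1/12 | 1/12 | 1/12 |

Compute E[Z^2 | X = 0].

129/7

P(X = 0) = 7/12.
Σ Z^2·P over the event = 0·(1/12) + 4·(1/12) + 25·(5/12) = 43/4.
E[Z^2 | X = 0] = (43/4) / (7/12) = 129/7.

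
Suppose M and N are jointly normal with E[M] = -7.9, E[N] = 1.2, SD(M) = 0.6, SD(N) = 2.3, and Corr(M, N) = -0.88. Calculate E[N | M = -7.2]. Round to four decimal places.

E[N | M=x] = μ_N + ρ(σ_N/σ_M)(x − μ_M) for jointly normal variables.
E[N | M=-7.2] = 1.2 + (-0.88)·(2.3/0.6)·(-7.2 − (-7.9)) = 1.2 + (-3.3733)·(0.7) = -1.1613.

-1.1613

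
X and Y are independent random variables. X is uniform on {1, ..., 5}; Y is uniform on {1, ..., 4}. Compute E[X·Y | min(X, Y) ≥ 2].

21/2

P(min(X, Y) ≥ 2) = 3/5.
Summing XY·P(x,y) over outcomes with min(X, Y) ≥ 2 gives 63/10.
E[X·Y | min(X, Y) ≥ 2] = (63/10) / (3/5) = 21/2.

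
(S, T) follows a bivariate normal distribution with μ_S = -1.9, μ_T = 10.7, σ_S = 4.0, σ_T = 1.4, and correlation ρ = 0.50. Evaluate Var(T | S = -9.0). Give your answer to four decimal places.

1.4700

The conditional variance in a bivariate normal is σ_T²(1 − ρ²), independent of x.
Var(T | S=-9.0) = (1.4)²·(1 − (0.50)²) = 1.96·0.75 = 1.4700.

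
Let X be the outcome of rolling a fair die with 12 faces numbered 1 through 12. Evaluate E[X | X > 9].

Given X > 9, X is equally likely to be any of {10, 11, 12}.
E[X | X > 9] = (10 + 11 + 12) / 3 = 11.

11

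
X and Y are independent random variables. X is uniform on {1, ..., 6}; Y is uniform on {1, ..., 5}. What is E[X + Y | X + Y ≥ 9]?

29/3

Outcomes with X + Y ≥ 9: (4,5), (5,4), (5,5), (6,3), (6,4), (6,5), each with probability 1/30.
E[X + Y | X + Y ≥ 9] = (9 + 9 + 10 + 9 + 10 + 11) / 6 = 29/3.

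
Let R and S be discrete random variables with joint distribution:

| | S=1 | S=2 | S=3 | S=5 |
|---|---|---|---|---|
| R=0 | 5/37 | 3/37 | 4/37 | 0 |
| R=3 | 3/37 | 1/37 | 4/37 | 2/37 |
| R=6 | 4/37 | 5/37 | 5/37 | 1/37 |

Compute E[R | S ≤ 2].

22/7

P(S ≤ 2) = 21/37.
Σ R·P over the event = 0·(5/37) + 0·(3/37) + 3·(3/37) + 3·(1/37) + 6·(4/37) + 6·(5/37) = 66/37.
E[R | S ≤ 2] = (66/37) / (21/37) = 22/7.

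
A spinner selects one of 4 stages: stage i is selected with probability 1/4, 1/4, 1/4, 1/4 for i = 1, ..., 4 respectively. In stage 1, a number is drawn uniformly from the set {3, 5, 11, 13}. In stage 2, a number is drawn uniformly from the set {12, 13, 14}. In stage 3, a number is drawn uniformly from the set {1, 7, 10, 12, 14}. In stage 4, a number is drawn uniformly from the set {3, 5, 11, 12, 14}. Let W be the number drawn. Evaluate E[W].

97/10

E[W | stage 1] = (3+5+11+13)/4 = 8.
E[W | stage 2] = (12+13+14)/3 = 13.
E[W | stage 3] = (1+7+10+12+14)/5 = 44/5.
E[W | stage 4] = (3+5+11+12+14)/5 = 9.
By the law of total expectation,
E[W] = (1/4)·(8) + (1/4)·(13) + (1/4)·(44/5) + (1/4)·(9) = 97/10.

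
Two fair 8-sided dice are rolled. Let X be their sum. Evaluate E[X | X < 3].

2

P(X < 3) = 1/64.
Σ over the event: 2·1/64 = 1/32.
E[X | X < 3] = (1/32) / (1/64) = 2.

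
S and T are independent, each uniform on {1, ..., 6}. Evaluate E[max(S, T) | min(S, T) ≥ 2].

24/5

P(min(S, T) ≥ 2) = 25/36.
Summing max(S,T)·P(x,y) over outcomes with min(S, T) ≥ 2 gives 10/3.
E[max(S, T) | min(S, T) ≥ 2] = (10/3) / (25/36) = 24/5.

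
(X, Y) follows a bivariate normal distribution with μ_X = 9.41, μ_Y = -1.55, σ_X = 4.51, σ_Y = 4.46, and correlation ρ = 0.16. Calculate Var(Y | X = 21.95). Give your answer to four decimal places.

19.3824

Var(Y | X=x) = (1 − ρ²)·σ_Y².
Var(Y | X=21.95) = (4.46)²·(1 − (0.16)²) = 19.8916·0.9744 = 19.3824.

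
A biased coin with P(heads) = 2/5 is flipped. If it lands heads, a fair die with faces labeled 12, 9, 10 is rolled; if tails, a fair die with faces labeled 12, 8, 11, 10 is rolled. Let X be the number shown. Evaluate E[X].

E[X | heads] = (12+9+10)/3 = 31/3.
E[X | tails] = (12+8+11+10)/4 = 41/4.
By the law of total expectation,
E[X] = (2/5)·(31/3) + (3/5)·(41/4) = 617/60.

617/60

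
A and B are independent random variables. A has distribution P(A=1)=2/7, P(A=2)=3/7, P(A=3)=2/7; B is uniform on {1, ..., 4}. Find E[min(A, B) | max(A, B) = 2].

P(max(A, B) = 2) = 2/7.
Summing min(A,B)·P(x,y) over outcomes with max(A, B) = 2 gives 11/28.
E[min(A, B) | max(A, B) = 2] = (11/28) / (2/7) = 11/8.

11/8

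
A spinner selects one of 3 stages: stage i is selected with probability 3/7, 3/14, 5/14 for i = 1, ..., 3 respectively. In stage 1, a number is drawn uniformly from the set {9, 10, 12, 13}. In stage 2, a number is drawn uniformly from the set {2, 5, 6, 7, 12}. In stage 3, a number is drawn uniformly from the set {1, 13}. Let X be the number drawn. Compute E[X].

E[X | stage 1] = (9+10+12+13)/4 = 11.
E[X | stage 2] = (2+5+6+7+12)/5 = 32/5.
E[X | stage 3] = (1+13)/2 = 7.
E[X] = (3/7)·(11) + (3/14)·(32/5) + (5/14)·(7) = 601/70.

601/70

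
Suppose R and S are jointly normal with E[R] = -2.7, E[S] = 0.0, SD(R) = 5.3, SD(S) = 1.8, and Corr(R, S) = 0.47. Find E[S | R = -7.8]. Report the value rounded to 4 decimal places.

-0.8141

The regression of S on R has slope ρ·σ_S/σ_R and passes through (μ_R, μ_S).
E[S | R=-7.8] = 0.0 + (0.47)·(1.8/5.3)·(-7.8 − (-2.7)) = 0.0 + (0.15962)·(-5.1) = -0.8141.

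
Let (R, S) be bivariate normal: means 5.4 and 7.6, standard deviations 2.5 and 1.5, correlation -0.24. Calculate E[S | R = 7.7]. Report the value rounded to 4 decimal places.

E[S | R=x] = μ_S + ρ(σ_S/σ_R)(x − μ_R) for jointly normal variables.
E[S | R=7.7] = 7.6 + (-0.24)·(1.5/2.5)·(7.7 − (5.4)) = 7.6 + (-0.144)·(2.3) = 7.2688.

7.2688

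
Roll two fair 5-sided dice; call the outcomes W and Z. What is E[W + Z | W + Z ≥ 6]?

22/3

P(W + Z ≥ 6) = 3/5.
Summing (W+Z)·P(x,y) over outcomes with W + Z ≥ 6 gives 22/5.
E[W + Z | W + Z ≥ 6] = (22/5) / (3/5) = 22/3.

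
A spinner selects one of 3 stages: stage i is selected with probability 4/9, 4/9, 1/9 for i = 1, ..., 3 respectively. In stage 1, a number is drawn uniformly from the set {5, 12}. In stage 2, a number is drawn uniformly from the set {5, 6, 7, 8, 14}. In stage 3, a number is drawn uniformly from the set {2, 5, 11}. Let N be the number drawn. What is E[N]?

8

E[N | stage 1] = (5+12)/2 = 17/2.
E[N | stage 2] = (5+6+7+8+14)/5 = 8.
E[N | stage 3] = (2+5+11)/3 = 6.
E[N] = (4/9)·(17/2) + (4/9)·(8) + (1/9)·(6) = 8.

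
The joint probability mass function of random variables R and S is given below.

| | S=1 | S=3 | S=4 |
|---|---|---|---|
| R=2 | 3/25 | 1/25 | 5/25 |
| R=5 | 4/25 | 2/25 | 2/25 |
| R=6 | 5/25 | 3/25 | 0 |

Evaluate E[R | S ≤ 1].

14/3

P(S ≤ 1) = 12/25.
Σ R·P over the event = 2·(3/25) + 5·(4/25) + 6·(5/25) = 56/25.
E[R | S ≤ 1] = (56/25) / (12/25) = 14/3.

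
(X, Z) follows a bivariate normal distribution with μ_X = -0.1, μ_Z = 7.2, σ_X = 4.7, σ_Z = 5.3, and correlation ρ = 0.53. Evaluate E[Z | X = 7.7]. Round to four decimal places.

11.8617

The regression of Z on X has slope ρ·σ_Z/σ_X and passes through (μ_X, μ_Z).
E[Z | X=7.7] = 7.2 + (0.53)·(5.3/4.7)·(7.7 − (-0.1)) = 7.2 + (0.59766)·(7.8) = 11.8617.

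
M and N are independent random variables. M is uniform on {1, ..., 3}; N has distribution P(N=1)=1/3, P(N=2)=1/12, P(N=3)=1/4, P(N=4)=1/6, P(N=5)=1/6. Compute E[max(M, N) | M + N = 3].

2

P(M + N = 3) = 5/36.
Summing max(M,N)·P(x,y) over outcomes with M + N = 3 gives 5/18.
E[max(M, N) | M + N = 3] = (5/18) / (5/36) = 2.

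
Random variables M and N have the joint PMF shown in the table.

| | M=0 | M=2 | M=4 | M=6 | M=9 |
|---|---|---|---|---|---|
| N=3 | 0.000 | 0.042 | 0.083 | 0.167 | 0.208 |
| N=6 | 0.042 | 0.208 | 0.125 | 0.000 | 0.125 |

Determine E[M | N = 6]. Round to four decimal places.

4.0820

P(N = 6) = 0.500.
Summing M·P(M=x,N=y) over the conditioning event gives 2.041.
E[M | N = 6] = (2.041) / (0.500) = 4.0820.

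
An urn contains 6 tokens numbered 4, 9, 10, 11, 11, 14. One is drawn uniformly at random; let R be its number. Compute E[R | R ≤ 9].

13/2

P(R ≤ 9) = 1/3.
Σ over the event: 4·1/6 + 9·1/6 = 13/6.
E[R | R ≤ 9] = (13/6) / (1/3) = 13/2.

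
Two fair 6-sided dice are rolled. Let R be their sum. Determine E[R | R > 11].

12

P(R > 11) = 1/36.
Σ over the event: 12·1/36 = 1/3.
E[R | R > 11] = (1/3) / (1/36) = 12.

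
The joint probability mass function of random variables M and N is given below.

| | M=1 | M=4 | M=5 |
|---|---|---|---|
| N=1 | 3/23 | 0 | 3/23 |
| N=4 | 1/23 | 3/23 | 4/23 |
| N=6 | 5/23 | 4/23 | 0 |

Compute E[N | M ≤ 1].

P(M ≤ 1) = 9/23.
Σ N·P over the event = 1·(3/23) + 4·(1/23) + 6·(5/23) = 37/23.
E[N | M ≤ 1] = (37/23) / (9/23) = 37/9.

37/9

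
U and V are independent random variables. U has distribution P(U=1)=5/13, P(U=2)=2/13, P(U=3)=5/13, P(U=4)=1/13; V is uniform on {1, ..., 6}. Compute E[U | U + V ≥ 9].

23/7

P(U + V ≥ 9) = 7/78.
Summing U·P(x,y) over outcomes with U + V ≥ 9 gives 23/78.
E[U | U + V ≥ 9] = (23/78) / (7/78) = 23/7.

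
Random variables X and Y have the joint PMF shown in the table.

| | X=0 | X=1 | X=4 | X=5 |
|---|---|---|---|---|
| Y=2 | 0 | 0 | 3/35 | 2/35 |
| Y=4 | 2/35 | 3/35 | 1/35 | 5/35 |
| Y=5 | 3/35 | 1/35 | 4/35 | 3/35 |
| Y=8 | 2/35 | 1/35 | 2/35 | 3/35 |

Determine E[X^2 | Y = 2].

P(Y = 2) = 1/7.
Summing X^2·P(X=x,Y=y) over the conditioning event gives 14/5.
E[X^2 | Y = 2] = (14/5) / (1/7) = 98/5.

98/5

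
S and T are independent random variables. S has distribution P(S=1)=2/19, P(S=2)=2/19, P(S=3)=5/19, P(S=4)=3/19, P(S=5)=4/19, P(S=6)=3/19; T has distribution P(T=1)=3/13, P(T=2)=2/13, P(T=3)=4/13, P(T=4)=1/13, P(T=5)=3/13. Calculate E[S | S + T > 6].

P(S + T > 6) = 129/247.
Summing S·P(x,y) over outcomes with S + T > 6 gives 602/247.
E[S | S + T > 6] = (602/247) / (129/247) = 14/3.

14/3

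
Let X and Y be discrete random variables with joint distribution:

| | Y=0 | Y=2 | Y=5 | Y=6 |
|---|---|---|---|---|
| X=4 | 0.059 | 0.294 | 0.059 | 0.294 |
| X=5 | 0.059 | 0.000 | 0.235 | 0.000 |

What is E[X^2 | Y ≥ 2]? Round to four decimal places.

18.3980

P(Y ≥ 2) = 0.882.
Σ X^2·P over the event = 16·(0.294) + 16·(0.059) + 16·(0.294) + 25·(0.235) = 16.227.
E[X^2 | Y ≥ 2] = (16.227) / (0.882) = 18.3980.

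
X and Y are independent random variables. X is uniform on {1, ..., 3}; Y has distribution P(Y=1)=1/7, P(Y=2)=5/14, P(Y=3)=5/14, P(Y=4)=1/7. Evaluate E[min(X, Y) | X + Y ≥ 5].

47/21

P(X + Y ≥ 5) = 1/2.
Summing min(X,Y)·P(x,y) over outcomes with X + Y ≥ 5 gives 47/42.
E[min(X, Y) | X + Y ≥ 5] = (47/42) / (1/2) = 47/21.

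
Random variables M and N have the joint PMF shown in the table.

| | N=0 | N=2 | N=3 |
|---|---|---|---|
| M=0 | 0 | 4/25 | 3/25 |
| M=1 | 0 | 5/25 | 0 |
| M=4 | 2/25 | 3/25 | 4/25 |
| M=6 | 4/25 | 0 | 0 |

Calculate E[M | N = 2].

17/12

P(N = 2) = 12/25.
Σ M·P over the event = 0·(4/25) + 1·(5/25) + 4·(3/25) = 17/25.
E[M | N = 2] = (17/25) / (12/25) = 17/12.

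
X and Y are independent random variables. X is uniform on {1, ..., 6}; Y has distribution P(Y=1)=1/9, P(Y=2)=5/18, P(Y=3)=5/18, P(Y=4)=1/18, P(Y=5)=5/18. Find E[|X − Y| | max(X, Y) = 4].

P(max(X, Y) = 4) = 4/27.
Summing |X−Y|·P(x,y) over outcomes with max(X, Y) = 4 gives 1/4.
E[|X − Y| | max(X, Y) = 4] = (1/4) / (4/27) = 27/16.

27/16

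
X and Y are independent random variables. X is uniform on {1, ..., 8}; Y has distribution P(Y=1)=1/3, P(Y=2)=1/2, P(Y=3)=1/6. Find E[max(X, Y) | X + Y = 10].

P(X + Y = 10) = 1/12.
Summing max(X,Y)·P(x,y) over outcomes with X + Y = 10 gives 31/48.
E[max(X, Y) | X + Y = 10] = (31/48) / (1/12) = 31/4.

31/4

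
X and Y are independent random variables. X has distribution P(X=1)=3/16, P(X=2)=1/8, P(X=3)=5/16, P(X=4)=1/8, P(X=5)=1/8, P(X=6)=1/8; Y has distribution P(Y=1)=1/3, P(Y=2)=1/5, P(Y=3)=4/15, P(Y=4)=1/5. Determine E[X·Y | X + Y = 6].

P(X + Y = 6) = 7/40.
Summing XY·P(x,y) over outcomes with X + Y = 6 gives 163/120.
E[X·Y | X + Y = 6] = (163/120) / (7/40) = 163/21.

163/21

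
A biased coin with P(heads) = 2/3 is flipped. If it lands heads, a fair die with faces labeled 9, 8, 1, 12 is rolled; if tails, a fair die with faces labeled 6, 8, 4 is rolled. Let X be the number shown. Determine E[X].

7

E[X | heads] = (9+8+1+12)/4 = 15/2.
E[X | tails] = (6+8+4)/3 = 6.
E[X] = (2/3)·(15/2) + (1/3)·(6) = 7.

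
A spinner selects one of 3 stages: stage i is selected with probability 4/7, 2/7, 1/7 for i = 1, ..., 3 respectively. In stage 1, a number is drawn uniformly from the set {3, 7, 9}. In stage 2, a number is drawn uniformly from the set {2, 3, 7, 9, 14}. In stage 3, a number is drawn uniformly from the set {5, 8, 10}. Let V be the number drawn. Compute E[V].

E[V | stage 1] = (3+7+9)/3 = 19/3.
E[V | stage 2] = (2+3+7+9+14)/5 = 7.
E[V | stage 3] = (5+8+10)/3 = 23/3.
By the law of total expectation,
E[V] = (4/7)·(19/3) + (2/7)·(7) + (1/7)·(23/3) = 47/7.

47/7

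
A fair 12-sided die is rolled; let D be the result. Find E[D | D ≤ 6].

Given D ≤ 6, D is equally likely to be any of {1, 2, 3, 4, 5, 6}.
E[D | D ≤ 6] = (1 + 2 + 3 + 4 + 5 + 6) / 6 = 7/2.

7/2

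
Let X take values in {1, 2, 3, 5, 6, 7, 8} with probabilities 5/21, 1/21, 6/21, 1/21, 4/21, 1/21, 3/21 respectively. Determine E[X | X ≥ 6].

P(X ≥ 6) = 8/21.
Σ over the event: 6·4/21 + 7·1/21 + 8·1/7 = 55/21.
E[X | X ≥ 6] = (55/21) / (8/21) = 55/8.

55/8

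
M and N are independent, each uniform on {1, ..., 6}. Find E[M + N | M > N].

P(M > N) = 5/12.
Summing (M+N)·P(x,y) over outcomes with M > N gives 35/12.
E[M + N | M > N] = (35/12) / (5/12) = 7.

7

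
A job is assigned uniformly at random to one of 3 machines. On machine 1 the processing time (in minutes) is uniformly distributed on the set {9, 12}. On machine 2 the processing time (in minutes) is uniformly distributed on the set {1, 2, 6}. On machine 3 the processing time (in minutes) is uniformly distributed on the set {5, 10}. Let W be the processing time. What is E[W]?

E[W | machine 1] = (9+12)/2 = 21/2.
E[W | machine 2] = (1+2+6)/3 = 3.
E[W | machine 3] = (5+10)/2 = 15/2.
By the law of total expectation,
E[W] = (1/3)·(21/2) + (1/3)·(3) + (1/3)·(15/2) = 7.

7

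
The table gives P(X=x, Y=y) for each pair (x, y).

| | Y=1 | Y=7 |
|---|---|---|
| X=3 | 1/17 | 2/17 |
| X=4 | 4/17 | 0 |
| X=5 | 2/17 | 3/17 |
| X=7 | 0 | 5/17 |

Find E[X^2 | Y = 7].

169/5

P(Y = 7) = 10/17.
Summing X^2·P(X=x,Y=y) over the conditioning event gives 338/17.
E[X^2 | Y = 7] = (338/17) / (10/17) = 169/5.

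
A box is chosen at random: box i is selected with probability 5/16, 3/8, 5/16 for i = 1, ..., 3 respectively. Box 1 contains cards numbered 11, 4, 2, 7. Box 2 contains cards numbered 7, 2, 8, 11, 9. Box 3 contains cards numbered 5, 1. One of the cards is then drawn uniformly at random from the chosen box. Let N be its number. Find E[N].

447/80

E[N | box 1] = (11+4+2+7)/4 = 6.
E[N | box 2] = (7+2+8+11+9)/5 = 37/5.
E[N | box 3] = (5+1)/2 = 3.
By the law of total expectation,
E[N] = (5/16)·(6) + (3/8)·(37/5) + (5/16)·(3) = 447/80.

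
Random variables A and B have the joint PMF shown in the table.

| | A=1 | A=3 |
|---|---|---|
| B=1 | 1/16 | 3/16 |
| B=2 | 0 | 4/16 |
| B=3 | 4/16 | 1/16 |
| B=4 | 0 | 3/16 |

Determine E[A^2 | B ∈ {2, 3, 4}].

19/3

P(B ∈ {2, 3, 4}) = 3/4.
Summing A^2·P(A=x,B=y) over the conditioning event gives 19/4.
E[A^2 | B ∈ {2, 3, 4}] = (19/4) / (3/4) = 19/3.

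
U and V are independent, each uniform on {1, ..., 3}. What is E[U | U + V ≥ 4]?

Outcomes with U + V ≥ 4: (1,3), (2,2), (2,3), (3,1), (3,2), (3,3), each with probability 1/9.
E[U | U + V ≥ 4] = (1 + 2 + 2 + 3 + 3 + 3) / 6 = 7/3.

7/3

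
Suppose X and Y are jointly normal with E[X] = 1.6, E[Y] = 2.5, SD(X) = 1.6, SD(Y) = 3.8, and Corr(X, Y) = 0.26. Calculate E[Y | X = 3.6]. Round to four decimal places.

E[Y | X=x] = μ_Y + ρ(σ_Y/σ_X)(x − μ_X) for jointly normal variables.
E[Y | X=3.6] = 2.5 + (0.26)·(3.8/1.6)·(3.6 − (1.6)) = 2.5 + (0.6175)·(2) = 3.7350.

3.7350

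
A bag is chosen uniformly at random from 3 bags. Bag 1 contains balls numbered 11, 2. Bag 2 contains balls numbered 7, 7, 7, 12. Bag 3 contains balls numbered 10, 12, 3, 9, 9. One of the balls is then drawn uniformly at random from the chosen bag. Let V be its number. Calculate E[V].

E[V | bag 1] = (11+2)/2 = 13/2.
E[V | bag 2] = (7+7+7+12)/4 = 33/4.
E[V | bag 3] = (10+12+3+9+9)/5 = 43/5.
By the law of total expectation,
E[V] = (1/3)·(13/2) + (1/3)·(33/4) + (1/3)·(43/5) = 467/60.

467/60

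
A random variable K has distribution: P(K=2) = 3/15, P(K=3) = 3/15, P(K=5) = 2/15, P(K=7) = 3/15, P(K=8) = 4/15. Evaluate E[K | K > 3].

P(K > 3) = 3/5.
Σ over the event: 5·2/15 + 7·1/5 + 8·4/15 = 21/5.
E[K | K > 3] = (21/5) / (3/5) = 7.

7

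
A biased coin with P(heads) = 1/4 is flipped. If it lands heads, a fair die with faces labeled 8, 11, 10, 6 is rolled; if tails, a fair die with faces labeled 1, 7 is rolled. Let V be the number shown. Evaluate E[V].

83/16

E[V | heads] = (8+11+10+6)/4 = 35/4.
E[V | tails] = (1+7)/2 = 4.
E[V] = (1/4)·(35/4) + (3/4)·(4) = 83/16.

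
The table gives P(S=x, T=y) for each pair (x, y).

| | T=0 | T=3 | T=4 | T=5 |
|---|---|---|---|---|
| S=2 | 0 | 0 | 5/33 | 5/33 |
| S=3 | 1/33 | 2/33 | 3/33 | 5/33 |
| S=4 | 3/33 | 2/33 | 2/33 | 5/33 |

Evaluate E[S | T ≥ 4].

72/25

P(T ≥ 4) = 25/33.
Σ S·P over the event = 2·(5/33) + 2·(5/33) + 3·(3/33) + 3·(5/33) + 4·(2/33) + 4·(5/33) = 24/11.
E[S | T ≥ 4] = (24/11) / (25/33) = 72/25.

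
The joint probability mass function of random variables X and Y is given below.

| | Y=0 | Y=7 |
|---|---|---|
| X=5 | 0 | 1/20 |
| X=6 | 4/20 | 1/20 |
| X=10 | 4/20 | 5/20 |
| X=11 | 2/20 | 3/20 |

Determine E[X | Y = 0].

P(Y = 0) = 1/2.
Σ X·P over the event = 6·(4/20) + 10·(4/20) + 11·(2/20) = 43/10.
E[X | Y = 0] = (43/10) / (1/2) = 43/5.

43/5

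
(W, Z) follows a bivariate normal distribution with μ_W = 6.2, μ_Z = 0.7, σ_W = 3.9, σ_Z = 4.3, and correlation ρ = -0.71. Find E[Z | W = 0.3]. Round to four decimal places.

5.3186

The regression of Z on W has slope ρ·σ_Z/σ_W and passes through (μ_W, μ_Z).
E[Z | W=0.3] = 0.7 + (-0.71)·(4.3/3.9)·(0.3 − (6.2)) = 0.7 + (-0.78282)·(-5.9) = 5.3186.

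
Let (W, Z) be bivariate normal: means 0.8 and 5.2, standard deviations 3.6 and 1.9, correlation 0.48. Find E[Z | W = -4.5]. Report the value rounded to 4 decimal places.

The regression of Z on W has slope ρ·σ_Z/σ_W and passes through (μ_W, μ_Z).
E[Z | W=-4.5] = 5.2 + (0.48)·(1.9/3.6)·(-4.5 − (0.8)) = 5.2 + (0.253333)·(-5.3) = 3.8573.

3.8573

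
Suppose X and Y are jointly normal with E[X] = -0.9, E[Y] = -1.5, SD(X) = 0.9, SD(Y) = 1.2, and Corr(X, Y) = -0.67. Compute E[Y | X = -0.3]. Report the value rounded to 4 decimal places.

E[Y | X=x] = μ_Y + ρ(σ_Y/σ_X)(x − μ_X) for jointly normal variables.
E[Y | X=-0.3] = -1.5 + (-0.67)·(1.2/0.9)·(-0.3 − (-0.9)) = -1.5 + (-0.89333)·(0.6) = -2.0360.

-2.0360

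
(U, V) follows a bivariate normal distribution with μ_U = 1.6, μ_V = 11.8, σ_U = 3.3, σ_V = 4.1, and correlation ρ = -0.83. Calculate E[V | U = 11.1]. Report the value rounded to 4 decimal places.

2.0035

For a bivariate normal, E[V | U=x] = μ_V + ρ·(σ_V/σ_U)·(x − μ_U).
E[V | U=11.1] = 11.8 + (-0.83)·(4.1/3.3)·(11.1 − (1.6)) = 11.8 + (-1.03121)·(9.5) = 2.0035.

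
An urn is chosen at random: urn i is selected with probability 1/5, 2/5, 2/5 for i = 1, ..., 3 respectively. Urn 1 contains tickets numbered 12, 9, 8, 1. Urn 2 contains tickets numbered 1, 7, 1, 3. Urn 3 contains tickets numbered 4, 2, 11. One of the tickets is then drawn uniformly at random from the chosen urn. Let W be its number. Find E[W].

E[W | urn 1] = (12+9+8+1)/4 = 15/2.
E[W | urn 2] = (1+7+1+3)/4 = 3.
E[W | urn 3] = (4+2+11)/3 = 17/3.
E[W] = (1/5)·(15/2) + (2/5)·(3) + (2/5)·(17/3) = 149/30.

149/30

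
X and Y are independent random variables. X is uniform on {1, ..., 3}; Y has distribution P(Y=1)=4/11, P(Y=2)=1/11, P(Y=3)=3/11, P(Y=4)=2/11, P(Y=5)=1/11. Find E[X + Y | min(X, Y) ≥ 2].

P(min(X, Y) ≥ 2) = 14/33.
Summing (X+Y)·P(x,y) over outcomes with min(X, Y) ≥ 2 gives 83/33.
E[X + Y | min(X, Y) ≥ 2] = (83/33) / (14/33) = 83/14.

83/14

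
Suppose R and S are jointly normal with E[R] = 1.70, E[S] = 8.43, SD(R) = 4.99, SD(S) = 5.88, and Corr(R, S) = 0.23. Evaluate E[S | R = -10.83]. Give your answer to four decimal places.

5.0341

The regression of S on R has slope ρ·σ_S/σ_R and passes through (μ_R, μ_S).
E[S | R=-10.83] = 8.43 + (0.23)·(5.88/4.99)·(-10.83 − (1.70)) = 8.43 + (0.27102)·(-12.53) = 5.0341.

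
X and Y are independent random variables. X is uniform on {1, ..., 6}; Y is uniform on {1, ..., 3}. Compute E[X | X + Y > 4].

53/12

P(X + Y > 4) = 2/3.
Summing X·P(x,y) over outcomes with X + Y > 4 gives 53/18.
E[X | X + Y > 4] = (53/18) / (2/3) = 53/12.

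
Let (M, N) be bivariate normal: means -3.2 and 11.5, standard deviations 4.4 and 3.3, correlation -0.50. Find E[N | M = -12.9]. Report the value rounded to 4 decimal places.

15.1375

E[N | M=x] = μ_N + ρ(σ_N/σ_M)(x − μ_M) for jointly normal variables.
E[N | M=-12.9] = 11.5 + (-0.50)·(3.3/4.4)·(-12.9 − (-3.2)) = 11.5 + (-0.375)·(-9.7) = 15.1375.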